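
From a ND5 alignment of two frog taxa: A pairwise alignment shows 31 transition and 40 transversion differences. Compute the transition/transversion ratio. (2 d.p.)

0.78

R = 31/40 = 0.775 ≈ 0.78 (to 2 d.p.).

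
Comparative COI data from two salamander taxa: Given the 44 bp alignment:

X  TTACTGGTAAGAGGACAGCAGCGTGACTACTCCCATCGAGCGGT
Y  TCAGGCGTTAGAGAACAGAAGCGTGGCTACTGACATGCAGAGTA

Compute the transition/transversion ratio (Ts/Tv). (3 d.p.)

Transitions are A↔G and C↔T; transversions are all other mismatches.
Transitions: 3. Transversions: 12.
R = 3/12 = 0.250.

0.250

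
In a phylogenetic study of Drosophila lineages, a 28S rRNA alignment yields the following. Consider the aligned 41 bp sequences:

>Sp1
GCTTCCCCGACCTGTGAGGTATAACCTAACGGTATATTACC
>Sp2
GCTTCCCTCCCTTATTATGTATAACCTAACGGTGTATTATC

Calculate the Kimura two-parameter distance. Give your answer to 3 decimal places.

0.263

Of 41 sites, 5 differences are transitions and 4 are transversions, so P = 5/41 ≈ 0.121951 and Q = 4/41 ≈ 0.097561.
Under the Kimura two-parameter model, d = −½ ln(1 − 2P − Q) − ¼ ln(1 − 2Q).
1 − 2P − Q = 0.658537, giving −½ ln(0.658537) = 0.208867.
1 − 2Q = 0.804878, giving −¼ ln(0.804878) = 0.054266.
d = 0.208867 + 0.054266 = 0.263133.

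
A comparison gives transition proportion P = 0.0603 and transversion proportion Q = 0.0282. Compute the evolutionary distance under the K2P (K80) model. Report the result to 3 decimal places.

Under the Kimura two-parameter model, d = −½ ln(1 − 2P − Q) − ¼ ln(1 − 2Q).
1 − 2P − Q = 0.8512, giving −½ ln(0.8512) = 0.080554.
1 − 2Q = 0.9436, giving −¼ ln(0.9436) = 0.014513.
d = 0.080554 + 0.014513 = 0.095067.

0.095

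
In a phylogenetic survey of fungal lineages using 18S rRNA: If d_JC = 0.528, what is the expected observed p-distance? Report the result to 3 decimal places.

0.379

p = (3/4)(1 − e^(−4d/3)) = 0.75 × (1 − e^(-0.704)) = 0.75 × (1 − 0.494603) = 0.379048.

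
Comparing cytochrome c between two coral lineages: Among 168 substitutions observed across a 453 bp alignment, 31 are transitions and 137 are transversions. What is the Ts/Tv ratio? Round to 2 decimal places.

R = 31/137 = 0.226277… ≈ 0.23 (to 2 d.p.).

0.23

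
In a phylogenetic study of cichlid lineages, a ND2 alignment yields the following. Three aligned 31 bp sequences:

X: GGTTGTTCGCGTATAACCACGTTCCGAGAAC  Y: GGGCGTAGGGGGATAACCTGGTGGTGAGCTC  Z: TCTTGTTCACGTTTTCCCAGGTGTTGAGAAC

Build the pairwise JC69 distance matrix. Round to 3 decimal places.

X–Y: 13/31 sites differ → p ≈ 0.419355, d = −0.75 ln(1 − 0.55914) = 0.614271 ≈ 0.614.
X–Z: 10/31 sites differ → p ≈ 0.322581, d = −0.75 ln(1 − 0.430108) = 0.421731 ≈ 0.422.
Y–Z: 16/31 sites differ → p ≈ 0.516129, d = −0.75 ln(1 − 0.688172) = 0.873978 ≈ 0.874.

d(X,Y) = 0.614, d(X,Z) = 0.422, d(Y,Z) = 0.874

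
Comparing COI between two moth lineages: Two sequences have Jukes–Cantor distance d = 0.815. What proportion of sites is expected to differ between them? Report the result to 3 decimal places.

0.497

p = (3/4)(1 − e^(−4d/3)) = 0.75 × (1 − e^(-1.086667)) = 0.75 × (1 − 0.337339) = 0.496996.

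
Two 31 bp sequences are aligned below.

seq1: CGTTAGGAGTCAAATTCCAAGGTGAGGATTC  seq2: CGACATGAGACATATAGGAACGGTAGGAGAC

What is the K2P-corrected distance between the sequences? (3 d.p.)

Of 31 sites, 1 differences are transitions and 12 are transversions, so P = 1/31 ≈ 0.032258 and Q = 12/31 ≈ 0.387097.
Under the Kimura two-parameter model, d = −½ ln(1 − 2P − Q) − ¼ ln(1 − 2Q).
1 − 2P − Q = 0.548387, giving −½ ln(0.548387) = 0.300387.
1 − 2Q = 0.225806, giving −¼ ln(0.225806) = 0.372020.
d = 0.300387 + 0.372020 = 0.672407.

0.672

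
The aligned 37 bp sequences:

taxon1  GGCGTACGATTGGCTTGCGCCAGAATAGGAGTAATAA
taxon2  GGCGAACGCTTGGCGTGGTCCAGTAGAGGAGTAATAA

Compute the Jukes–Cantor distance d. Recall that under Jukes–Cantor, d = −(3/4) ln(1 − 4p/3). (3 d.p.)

The sequences differ at 7 of 37 sites (5, 9, 15, 18, 19, 24, 26), so p = 7/37 ≈ 0.189189.
d = −(3/4) ln(1 − 4p/3) = −0.75 ln(1 − 0.252252) = −0.75 ln(0.747748)
  = −0.75 × (-0.290689) = 0.218017 substitutions/site.

0.218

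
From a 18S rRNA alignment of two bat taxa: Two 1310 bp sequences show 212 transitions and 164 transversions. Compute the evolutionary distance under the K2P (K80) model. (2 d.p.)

0.37

P = 212/1310 ≈ 0.161832 and Q = 164/1310 ≈ 0.125191.
Under the Kimura two-parameter model, d = −½ ln(1 − 2P − Q) − ¼ ln(1 − 2Q).
1 − 2P − Q = 0.551145, giving −½ ln(0.551145) = 0.297879.
1 − 2Q = 0.749618, giving −¼ ln(0.749618) = 0.072048.
d = 0.297879 + 0.072048 = 0.369927.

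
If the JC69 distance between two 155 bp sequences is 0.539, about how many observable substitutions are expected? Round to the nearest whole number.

Invert JC69: p = (3/4)(1 − e^(−4d/3)) = 0.75 × (1 − e^(-0.718667)) = 0.75 × (1 − 0.487402) = 0.384449.
Expected differing sites = pL ≈ 0.384449 × 155 = 59.589595 ≈ 60.

60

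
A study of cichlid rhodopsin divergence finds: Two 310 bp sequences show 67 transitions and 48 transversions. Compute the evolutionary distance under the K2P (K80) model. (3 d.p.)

P = 67/310 ≈ 0.216129 and Q = 48/310 ≈ 0.154839.
Under the Kimura two-parameter model, d = −½ ln(1 − 2P − Q) − ¼ ln(1 − 2Q).
1 − 2P − Q = 0.412903, giving −½ ln(0.412903) = 0.442271.
1 − 2Q = 0.690322, giving −¼ ln(0.690322) = 0.092649.
d = 0.442271 + 0.092649 = 0.534920.

0.535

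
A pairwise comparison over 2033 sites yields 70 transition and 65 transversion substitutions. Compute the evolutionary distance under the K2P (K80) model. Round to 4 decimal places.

0.0697

P = 70/2033 ≈ 0.034432 and Q = 65/2033 ≈ 0.031972.
Under the Kimura two-parameter model, d = −½ ln(1 − 2P − Q) − ¼ ln(1 − 2Q).
1 − 2P − Q = 0.899164, giving −½ ln(0.899164) = 0.053145.
1 − 2Q = 0.936056, giving −¼ ln(0.936056) = 0.016520.
d = 0.053145 + 0.016520 = 0.069665.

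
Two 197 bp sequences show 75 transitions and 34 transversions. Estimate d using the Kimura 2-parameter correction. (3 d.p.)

P = 75/197 ≈ 0.380711 and Q = 34/197 ≈ 0.172589.
Under the Kimura two-parameter model, d = −½ ln(1 − 2P − Q) − ¼ ln(1 − 2Q).
1 − 2P − Q = 0.065989, giving −½ ln(0.065989) = 1.359134.
1 − 2Q = 0.654822, giving −¼ ln(0.654822) = 0.105848.
d = 1.359134 + 0.105848 = 1.464982.

1.465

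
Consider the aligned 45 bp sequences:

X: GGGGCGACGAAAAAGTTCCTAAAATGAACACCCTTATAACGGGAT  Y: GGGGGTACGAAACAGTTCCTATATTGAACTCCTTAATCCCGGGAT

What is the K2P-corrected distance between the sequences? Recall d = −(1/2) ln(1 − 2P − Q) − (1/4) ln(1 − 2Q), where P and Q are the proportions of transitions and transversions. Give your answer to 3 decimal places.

0.268

Of 45 sites, 1 differences are transitions and 9 are transversions, so P = 1/45 ≈ 0.022222 and Q = 9/45 = 0.2.
Under the Kimura two-parameter model, d = −½ ln(1 − 2P − Q) − ¼ ln(1 − 2Q).
1 − 2P − Q = 0.755556, giving −½ ln(0.755556) = 0.140151.
1 − 2Q = 0.6, giving −¼ ln(0.6) = 0.127706.
d = 0.140151 + 0.127706 = 0.267857.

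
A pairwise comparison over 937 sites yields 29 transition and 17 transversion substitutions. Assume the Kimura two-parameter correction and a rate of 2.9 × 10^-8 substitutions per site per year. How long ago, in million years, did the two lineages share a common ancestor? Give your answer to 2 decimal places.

0.88

P = 29/937 ≈ 0.03095 and Q = 17/937 ≈ 0.018143.
Under the Kimura two-parameter model, d = −½ ln(1 − 2P − Q) − ¼ ln(1 − 2Q).
1 − 2P − Q = 0.919957, giving −½ ln(0.919957) = 0.041714.
1 − 2Q = 0.963714, giving −¼ ln(0.963714) = 0.009240.
d = 0.041714 + 0.009240 = 0.050954.
Under a molecular clock d = 2μt, so t = d/(2μ) = 0.050954 / (2 × 2.9 × 10^-8) = 0.88 million years.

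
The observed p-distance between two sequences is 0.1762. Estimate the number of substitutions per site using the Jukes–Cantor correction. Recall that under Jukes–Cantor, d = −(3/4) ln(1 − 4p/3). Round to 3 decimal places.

d = −(3/4) ln(1 − 4p/3) = −0.75 ln(1 − 0.234933) = −0.75 ln(0.765067)
  = −0.75 × (-0.267792) = 0.200844 substitutions/site.

0.201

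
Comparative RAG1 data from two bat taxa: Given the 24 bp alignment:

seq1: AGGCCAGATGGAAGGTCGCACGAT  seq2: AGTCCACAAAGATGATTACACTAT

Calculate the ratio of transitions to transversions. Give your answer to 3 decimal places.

Transitions are A↔G and C↔T; transversions are all other mismatches.
Transitions: 4. Transversions: 5.
R = 4/5 = 0.800.

0.800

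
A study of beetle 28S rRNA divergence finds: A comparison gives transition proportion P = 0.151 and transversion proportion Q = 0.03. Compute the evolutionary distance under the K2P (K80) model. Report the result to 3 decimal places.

Under the Kimura two-parameter model, d = −½ ln(1 − 2P − Q) − ¼ ln(1 − 2Q).
1 − 2P − Q = 0.668, giving −½ ln(0.668) = 0.201734.
1 − 2Q = 0.94, giving −¼ ln(0.94) = 0.015469.
d = 0.201734 + 0.015469 = 0.217203.

0.217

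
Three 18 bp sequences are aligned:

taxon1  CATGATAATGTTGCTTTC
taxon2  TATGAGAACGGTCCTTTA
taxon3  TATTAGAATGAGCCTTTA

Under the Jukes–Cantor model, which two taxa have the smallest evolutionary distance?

taxon2 and taxon3

taxon1–taxon2: 6/18 differ, p = 0.333, d = 0.441.
taxon1–taxon3: 7/18 differ, p = 0.389, d = 0.548.
taxon2–taxon3: 4/18 differ, p = 0.222, d = 0.264.
The smallest distance is between taxon2 and taxon3.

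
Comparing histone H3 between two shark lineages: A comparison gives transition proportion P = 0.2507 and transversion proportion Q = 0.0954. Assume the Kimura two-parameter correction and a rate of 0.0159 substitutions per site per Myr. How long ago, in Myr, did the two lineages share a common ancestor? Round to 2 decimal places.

Under the Kimura two-parameter model, d = −½ ln(1 − 2P − Q) − ¼ ln(1 − 2Q).
1 − 2P − Q = 0.4032, giving −½ ln(0.4032) = 0.454161.
1 − 2Q = 0.8092, giving −¼ ln(0.8092) = 0.052927.
d = 0.454161 + 0.052927 = 0.507088.
Under a molecular clock d = 2μt, so t = d/(2μ) = 0.507088 / (2 × 0.0159) = 15.95 Myr.

15.95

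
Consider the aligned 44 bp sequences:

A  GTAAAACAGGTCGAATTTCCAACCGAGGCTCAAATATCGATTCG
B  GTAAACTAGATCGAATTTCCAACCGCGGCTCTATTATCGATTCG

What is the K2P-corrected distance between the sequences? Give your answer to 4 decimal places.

Of 44 sites, 2 differences are transitions and 4 are transversions, so P = 2/44 ≈ 0.045455 and Q = 4/44 ≈ 0.090909.
Under the Kimura two-parameter model, d = −½ ln(1 − 2P − Q) − ¼ ln(1 − 2Q).
1 − 2P − Q = 0.818181, giving −½ ln(0.818181) = 0.100336.
1 − 2Q = 0.818182, giving −¼ ln(0.818182) = 0.050168.
d = 0.100336 + 0.050168 = 0.150504.

0.1505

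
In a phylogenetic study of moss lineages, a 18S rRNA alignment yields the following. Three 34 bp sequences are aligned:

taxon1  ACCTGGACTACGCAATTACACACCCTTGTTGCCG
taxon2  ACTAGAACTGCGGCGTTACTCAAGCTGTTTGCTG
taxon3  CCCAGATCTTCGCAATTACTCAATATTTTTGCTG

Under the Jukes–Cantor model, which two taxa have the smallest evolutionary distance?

taxon2 and taxon3

taxon1–taxon2: 13/34 differ, p = 0.382, d = 0.535.
taxon1–taxon3: 11/34 differ, p = 0.324, d = 0.423.
taxon2–taxon3: 10/34 differ, p = 0.294, d = 0.373.
The smallest distance is between taxon2 and taxon3.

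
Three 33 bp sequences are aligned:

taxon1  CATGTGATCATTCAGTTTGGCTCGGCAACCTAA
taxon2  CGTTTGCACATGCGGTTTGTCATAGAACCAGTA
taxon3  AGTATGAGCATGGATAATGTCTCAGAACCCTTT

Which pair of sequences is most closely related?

taxon2 and taxon3

taxon1–taxon2: 15/33 differ, p = 0.455, d = 0.699.
taxon1–taxon3: 15/33 differ, p = 0.455, d = 0.699.
taxon2–taxon3: 14/33 differ, p = 0.424, d = 0.625.
The smallest distance is between taxon2 and taxon3.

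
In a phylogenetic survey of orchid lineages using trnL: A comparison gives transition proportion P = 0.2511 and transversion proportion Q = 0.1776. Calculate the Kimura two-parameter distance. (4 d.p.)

Under the Kimura two-parameter model, d = −½ ln(1 − 2P − Q) − ¼ ln(1 − 2Q).
1 − 2P − Q = 0.3202, giving −½ ln(0.3202) = 0.569405.
1 − 2Q = 0.6448, giving −¼ ln(0.6448) = 0.109704.
d = 0.569405 + 0.109704 = 0.679109.

0.6791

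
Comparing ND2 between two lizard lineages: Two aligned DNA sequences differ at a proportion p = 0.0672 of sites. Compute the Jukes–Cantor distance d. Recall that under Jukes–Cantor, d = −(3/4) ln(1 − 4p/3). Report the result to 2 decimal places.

0.07

d = −(3/4) ln(1 − 4p/3) = −0.75 ln(1 − 0.0896) = −0.75 ln(0.9104)
  = −0.75 × (-0.093871) = 0.070403 substitutions/site.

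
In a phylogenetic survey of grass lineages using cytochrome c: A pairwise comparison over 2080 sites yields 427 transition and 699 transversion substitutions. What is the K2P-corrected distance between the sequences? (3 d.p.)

0.965

P = 427/2080 ≈ 0.205288 and Q = 699/2080 ≈ 0.336058.
Under the Kimura two-parameter model, d = −½ ln(1 − 2P − Q) − ¼ ln(1 − 2Q).
1 − 2P − Q = 0.253366, giving −½ ln(0.253366) = 0.686460.
1 − 2Q = 0.327884, giving −¼ ln(0.327884) = 0.278774.
d = 0.686460 + 0.278774 = 0.965234.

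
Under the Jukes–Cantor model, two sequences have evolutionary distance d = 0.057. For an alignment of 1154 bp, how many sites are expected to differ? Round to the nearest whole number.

Invert JC69: p = (3/4)(1 − e^(−4d/3)) = 0.75 × (1 − e^(-0.076)) = 0.75 × (1 − 0.926816) = 0.054888.
Expected differing sites = pL ≈ 0.054888 × 1154 = 63.340752 ≈ 63.

63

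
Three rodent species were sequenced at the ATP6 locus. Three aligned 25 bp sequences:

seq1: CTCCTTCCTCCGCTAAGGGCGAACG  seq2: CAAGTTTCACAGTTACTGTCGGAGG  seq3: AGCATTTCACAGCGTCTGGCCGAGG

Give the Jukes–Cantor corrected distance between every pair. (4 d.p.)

seq1–seq2: 12/25 sites differ → p = 0.48, d = −0.75 ln(1 − 0.64) = 0.766238 ≈ 0.7662.
seq1–seq3: 13/25 sites differ → p = 0.52, d = −0.75 ln(1 − 0.693333) = 0.886495 ≈ 0.8865.
seq2–seq3: 9/25 sites differ → p = 0.36, d = −0.75 ln(1 − 0.48) = 0.490445 ≈ 0.4904.

d(seq1,seq2) = 0.7662, d(seq1,seq3) = 0.8865, d(seq2,seq3) = 0.4904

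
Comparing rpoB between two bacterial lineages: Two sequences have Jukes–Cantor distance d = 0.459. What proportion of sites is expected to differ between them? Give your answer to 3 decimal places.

0.343

p = (3/4)(1 − e^(−4d/3)) = 0.75 × (1 − e^(-0.612)) = 0.75 × (1 − 0.542265) = 0.343301.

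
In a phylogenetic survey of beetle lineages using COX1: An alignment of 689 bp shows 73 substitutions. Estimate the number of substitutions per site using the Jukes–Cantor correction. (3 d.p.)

0.114

p = 73/689 ≈ 0.105951.
d = −(3/4) ln(1 − 4p/3) = −0.75 ln(1 − 0.141268) = −0.75 ln(0.858732)
  = −0.75 × (-0.152298) = 0.114224 substitutions/site.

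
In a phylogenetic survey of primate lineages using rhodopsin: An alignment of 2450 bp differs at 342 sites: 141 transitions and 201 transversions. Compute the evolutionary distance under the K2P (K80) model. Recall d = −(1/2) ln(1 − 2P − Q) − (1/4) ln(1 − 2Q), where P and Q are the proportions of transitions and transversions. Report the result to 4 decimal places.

P = 141/2450 ≈ 0.057551 and Q = 201/2450 ≈ 0.082041.
Under the Kimura two-parameter model, d = −½ ln(1 − 2P − Q) − ¼ ln(1 − 2Q).
1 − 2P − Q = 0.802857, giving −½ ln(0.802857) = 0.109789.
1 − 2Q = 0.835918, giving −¼ ln(0.835918) = 0.044806.
d = 0.109789 + 0.044806 = 0.154595.

0.1546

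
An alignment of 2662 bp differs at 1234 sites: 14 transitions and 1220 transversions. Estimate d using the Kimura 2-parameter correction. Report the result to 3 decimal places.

0.937

P = 14/2662 ≈ 0.005259 and Q = 1220/2662 ≈ 0.458302.
Under the Kimura two-parameter model, d = −½ ln(1 − 2P − Q) − ¼ ln(1 − 2Q).
1 − 2P − Q = 0.53118, giving −½ ln(0.53118) = 0.316327.
1 − 2Q = 0.083396, giving −¼ ln(0.083396) = 0.621039.
d = 0.316327 + 0.621039 = 0.937366.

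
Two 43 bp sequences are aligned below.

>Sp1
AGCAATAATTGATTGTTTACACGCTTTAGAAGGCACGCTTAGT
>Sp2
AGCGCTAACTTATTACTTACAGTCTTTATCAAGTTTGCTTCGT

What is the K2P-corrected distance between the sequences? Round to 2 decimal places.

0.47

Of 43 sites, 7 differences are transitions and 8 are transversions, so P = 7/43 ≈ 0.162791 and Q = 8/43 ≈ 0.186047.
Under the Kimura two-parameter model, d = −½ ln(1 − 2P − Q) − ¼ ln(1 − 2Q).
1 − 2P − Q = 0.488371, giving −½ ln(0.488371) = 0.358340.
1 − 2Q = 0.627906, giving −¼ ln(0.627906) = 0.116341.
d = 0.358340 + 0.116341 = 0.474681.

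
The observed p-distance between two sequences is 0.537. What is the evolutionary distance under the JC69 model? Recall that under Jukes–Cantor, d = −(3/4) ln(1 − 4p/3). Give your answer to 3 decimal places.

0.944

d = −(3/4) ln(1 − 4p/3) = −0.75 ln(1 − 0.716) = −0.75 ln(0.284)
  = −0.75 × (-1.258781) = 0.944086 substitutions/site.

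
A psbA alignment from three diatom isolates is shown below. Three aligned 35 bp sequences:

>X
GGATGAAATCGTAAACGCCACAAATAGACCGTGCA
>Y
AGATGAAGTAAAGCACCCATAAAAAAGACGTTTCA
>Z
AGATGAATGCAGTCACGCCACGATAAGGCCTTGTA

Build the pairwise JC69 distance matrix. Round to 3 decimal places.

d(X,Y) = 0.635, d(X,Z) = 0.513, d(Y,Z) = 0.635

X–Y: 15/35 sites differ → p ≈ 0.428571, d = −0.75 ln(1 − 0.571428) = 0.635472 ≈ 0.635.
X–Z: 13/35 sites differ → p ≈ 0.371429, d = −0.75 ln(1 − 0.495239) = 0.512753 ≈ 0.513.
Y–Z: 15/35 sites differ → p ≈ 0.428571, d = −0.75 ln(1 − 0.571428) = 0.635472 ≈ 0.635.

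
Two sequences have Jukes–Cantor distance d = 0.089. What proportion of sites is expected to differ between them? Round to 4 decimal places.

0.0839

p = (3/4)(1 − e^(−4d/3)) = 0.75 × (1 − e^(-0.118667)) = 0.75 × (1 − 0.888103) = 0.083923.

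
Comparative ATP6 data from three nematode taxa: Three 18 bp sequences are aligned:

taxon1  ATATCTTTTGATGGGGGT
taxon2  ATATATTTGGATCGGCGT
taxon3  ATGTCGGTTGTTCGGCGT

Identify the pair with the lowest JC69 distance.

taxon1–taxon2: 4/18 differ, p = 0.222, d = 0.264.
taxon1–taxon3: 6/18 differ, p = 0.333, d = 0.441.
taxon2–taxon3: 6/18 differ, p = 0.333, d = 0.441.
The smallest distance is between taxon1 and taxon2.

taxon1 and taxon2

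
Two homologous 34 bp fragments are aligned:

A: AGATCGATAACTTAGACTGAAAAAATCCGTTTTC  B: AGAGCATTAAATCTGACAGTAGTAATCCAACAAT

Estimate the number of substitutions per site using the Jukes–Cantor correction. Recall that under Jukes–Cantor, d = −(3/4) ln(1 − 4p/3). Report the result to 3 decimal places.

0.741

The sequences differ at 16 of 34 sites, so p = 16/34 ≈ 0.470588.
d = −(3/4) ln(1 − 4p/3) = −0.75 ln(1 − 0.627451) = −0.75 ln(0.372549)
  = −0.75 × (-0.987387) = 0.740540 substitutions/site.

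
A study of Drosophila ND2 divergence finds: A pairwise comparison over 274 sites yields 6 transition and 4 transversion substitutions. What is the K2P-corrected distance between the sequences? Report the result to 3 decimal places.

0.037

P = 6/274 ≈ 0.021898 and Q = 4/274 ≈ 0.014599.
Under the Kimura two-parameter model, d = −½ ln(1 − 2P − Q) − ¼ ln(1 − 2Q).
1 − 2P − Q = 0.941605, giving −½ ln(0.941605) = 0.030085.
1 − 2Q = 0.970802, giving −¼ ln(0.970802) = 0.007408.
d = 0.030085 + 0.007408 = 0.037493.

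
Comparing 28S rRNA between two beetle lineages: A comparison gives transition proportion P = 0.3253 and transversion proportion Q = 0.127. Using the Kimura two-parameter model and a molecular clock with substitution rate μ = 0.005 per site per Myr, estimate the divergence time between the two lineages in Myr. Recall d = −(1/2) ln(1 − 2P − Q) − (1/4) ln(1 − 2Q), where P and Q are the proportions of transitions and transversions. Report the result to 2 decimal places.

82.49

Under the Kimura two-parameter model, d = −½ ln(1 − 2P − Q) − ¼ ln(1 − 2Q).
1 − 2P − Q = 0.2224, giving −½ ln(0.2224) = 0.751639.
1 − 2Q = 0.746, giving −¼ ln(0.746) = 0.073257.
d = 0.751639 + 0.073257 = 0.824896.
Under a molecular clock d = 2μt, so t = d/(2μ) = 0.824896 / (2 × 0.005) = 82.49 Myr.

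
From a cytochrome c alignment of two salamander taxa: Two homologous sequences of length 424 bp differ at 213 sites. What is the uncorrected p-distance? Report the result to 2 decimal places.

p = 213/424 = 0.502358… ≈ 0.50 (to 2 d.p.).

0.50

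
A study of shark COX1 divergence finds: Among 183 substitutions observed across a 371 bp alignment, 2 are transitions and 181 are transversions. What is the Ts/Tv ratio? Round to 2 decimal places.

0.01

R = 2/181 = 0.011049… ≈ 0.01 (to 2 d.p.).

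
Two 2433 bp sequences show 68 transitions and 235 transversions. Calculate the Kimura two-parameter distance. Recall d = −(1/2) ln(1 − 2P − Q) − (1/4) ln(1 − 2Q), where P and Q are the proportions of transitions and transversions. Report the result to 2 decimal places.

P = 68/2433 ≈ 0.027949 and Q = 235/2433 ≈ 0.096589.
Under the Kimura two-parameter model, d = −½ ln(1 − 2P − Q) − ¼ ln(1 − 2Q).
1 − 2P − Q = 0.847513, giving −½ ln(0.847513) = 0.082725.
1 − 2Q = 0.806822, giving −¼ ln(0.806822) = 0.053663.
d = 0.082725 + 0.053663 = 0.136388.

0.14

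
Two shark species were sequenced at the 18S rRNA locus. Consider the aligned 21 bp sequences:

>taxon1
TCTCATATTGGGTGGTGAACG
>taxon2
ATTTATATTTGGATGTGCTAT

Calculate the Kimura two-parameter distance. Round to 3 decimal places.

0.782

Of 21 sites, 2 differences are transitions and 8 are transversions, so P = 2/21 ≈ 0.095238 and Q = 8/21 ≈ 0.380952.
Under the Kimura two-parameter model, d = −½ ln(1 − 2P − Q) − ¼ ln(1 − 2Q).
1 − 2P − Q = 0.428572, giving −½ ln(0.428572) = 0.423648.
1 − 2Q = 0.238096, giving −¼ ln(0.238096) = 0.358770.
d = 0.423648 + 0.358770 = 0.782418.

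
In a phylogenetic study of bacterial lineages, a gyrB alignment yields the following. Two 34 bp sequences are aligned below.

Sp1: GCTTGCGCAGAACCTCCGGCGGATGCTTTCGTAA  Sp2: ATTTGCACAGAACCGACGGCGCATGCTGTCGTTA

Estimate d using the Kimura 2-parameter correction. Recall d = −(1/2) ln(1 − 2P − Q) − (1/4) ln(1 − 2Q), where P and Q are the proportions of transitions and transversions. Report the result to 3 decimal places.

Of 34 sites, 3 differences are transitions and 5 are transversions, so P = 3/34 ≈ 0.088235 and Q = 5/34 ≈ 0.147059.
Under the Kimura two-parameter model, d = −½ ln(1 − 2P − Q) − ¼ ln(1 − 2Q).
1 − 2P − Q = 0.676471, giving −½ ln(0.676471) = 0.195433.
1 − 2Q = 0.705882, giving −¼ ln(0.705882) = 0.087077.
d = 0.195433 + 0.087077 = 0.282510.

0.283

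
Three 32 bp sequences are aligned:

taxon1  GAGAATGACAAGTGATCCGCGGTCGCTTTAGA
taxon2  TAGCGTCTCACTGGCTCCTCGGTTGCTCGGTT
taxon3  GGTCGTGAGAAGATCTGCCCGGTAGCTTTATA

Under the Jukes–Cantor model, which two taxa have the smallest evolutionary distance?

taxon1 and taxon3

taxon1–taxon2: 16/32 differ, p = 0.500, d = 0.824.
taxon1–taxon3: 12/32 differ, p = 0.375, d = 0.520.
taxon2–taxon3: 17/32 differ, p = 0.531, d = 0.924.
The smallest distance is between taxon1 and taxon3.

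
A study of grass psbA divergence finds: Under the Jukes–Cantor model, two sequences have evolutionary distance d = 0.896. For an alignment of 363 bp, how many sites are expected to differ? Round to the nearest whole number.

Invert JC69: p = (3/4)(1 − e^(−4d/3)) = 0.75 × (1 − e^(-1.194667)) = 0.75 × (1 − 0.302805) = 0.522896.
Expected differing sites = pL ≈ 0.522896 × 363 = 189.811248 ≈ 190.

190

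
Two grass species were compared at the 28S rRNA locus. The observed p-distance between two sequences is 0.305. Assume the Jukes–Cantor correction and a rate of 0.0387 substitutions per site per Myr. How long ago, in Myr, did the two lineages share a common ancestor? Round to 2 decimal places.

5.06

d = −(3/4) ln(1 − 4p/3) = −0.75 ln(1 − 0.406667) = −0.75 ln(0.593333)
  = −0.75 × (-0.521999) = 0.391499 substitutions/site.
Under a molecular clock d = 2μt, so t = d/(2μ) = 0.391499 / (2 × 0.0387) = 5.06 Myr.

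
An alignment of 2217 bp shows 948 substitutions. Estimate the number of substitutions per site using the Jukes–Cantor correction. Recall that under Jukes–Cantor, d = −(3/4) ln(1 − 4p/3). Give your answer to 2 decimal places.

p = 948/2217 ≈ 0.427605.
d = −(3/4) ln(1 − 4p/3) = −0.75 ln(1 − 0.57014) = −0.75 ln(0.42986)
  = −0.75 × (-0.844296) = 0.633222 substitutions/site.

0.63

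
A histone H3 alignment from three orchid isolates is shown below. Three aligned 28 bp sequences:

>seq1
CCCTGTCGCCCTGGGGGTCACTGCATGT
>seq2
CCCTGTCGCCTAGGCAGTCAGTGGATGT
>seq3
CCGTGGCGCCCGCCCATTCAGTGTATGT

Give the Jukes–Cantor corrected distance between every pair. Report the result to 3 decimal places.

seq1–seq2: 6/28 sites differ → p ≈ 0.214286, d = −0.75 ln(1 − 0.285715) = 0.252355 ≈ 0.252.
seq1–seq3: 10/28 sites differ → p ≈ 0.357143, d = −0.75 ln(1 − 0.476191) = 0.484971 ≈ 0.485.
seq2–seq3: 8/28 sites differ → p ≈ 0.285714, d = −0.75 ln(1 − 0.380952) = 0.359679 ≈ 0.360.

d(seq1,seq2) = 0.252, d(seq1,seq3) = 0.485, d(seq2,seq3) = 0.360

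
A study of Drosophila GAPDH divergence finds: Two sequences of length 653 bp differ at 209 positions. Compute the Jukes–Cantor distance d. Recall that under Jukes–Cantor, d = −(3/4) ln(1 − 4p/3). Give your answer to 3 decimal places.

p = 209/653 ≈ 0.320061.
d = −(3/4) ln(1 − 4p/3) = −0.75 ln(1 − 0.426748) = −0.75 ln(0.573252)
  = −0.75 × (-0.556430) = 0.417323 substitutions/site.

0.417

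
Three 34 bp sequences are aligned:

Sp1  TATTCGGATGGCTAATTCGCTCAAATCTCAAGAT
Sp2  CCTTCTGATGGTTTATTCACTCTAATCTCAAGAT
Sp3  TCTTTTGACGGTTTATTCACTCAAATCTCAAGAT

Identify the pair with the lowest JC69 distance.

Sp2 and Sp3

Sp1–Sp2: 7/34 differ, p = 0.206, d = 0.241.
Sp1–Sp3: 7/34 differ, p = 0.206, d = 0.241.
Sp2–Sp3: 4/34 differ, p = 0.118, d = 0.128.
The smallest distance is between Sp2 and Sp3.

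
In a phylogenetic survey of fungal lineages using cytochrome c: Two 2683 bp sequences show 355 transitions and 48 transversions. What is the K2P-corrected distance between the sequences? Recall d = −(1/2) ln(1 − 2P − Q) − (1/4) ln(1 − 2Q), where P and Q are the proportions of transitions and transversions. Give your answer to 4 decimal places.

P = 355/2683 ≈ 0.132315 and Q = 48/2683 ≈ 0.01789.
Under the Kimura two-parameter model, d = −½ ln(1 − 2P − Q) − ¼ ln(1 − 2Q).
1 − 2P − Q = 0.71748, giving −½ ln(0.71748) = 0.166005.
1 − 2Q = 0.96422, giving −¼ ln(0.96422) = 0.009109.
d = 0.166005 + 0.009109 = 0.175114.

0.1751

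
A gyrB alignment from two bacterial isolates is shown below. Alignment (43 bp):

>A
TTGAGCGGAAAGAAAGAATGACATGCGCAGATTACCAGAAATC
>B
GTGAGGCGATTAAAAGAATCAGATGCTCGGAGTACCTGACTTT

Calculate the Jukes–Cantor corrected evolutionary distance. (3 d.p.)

0.469

The sequences differ at 15 of 43 sites, so p = 15/43 ≈ 0.348837.
d = −(3/4) ln(1 − 4p/3) = −0.75 ln(1 − 0.465116) = −0.75 ln(0.534884)
  = −0.75 × (-0.625705) = 0.469279 substitutions/site.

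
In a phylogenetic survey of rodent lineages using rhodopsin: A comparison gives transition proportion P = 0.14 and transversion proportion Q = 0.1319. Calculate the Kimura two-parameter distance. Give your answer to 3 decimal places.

0.342

Under the Kimura two-parameter model, d = −½ ln(1 − 2P − Q) − ¼ ln(1 − 2Q).
1 − 2P − Q = 0.5881, giving −½ ln(0.5881) = 0.265429.
1 − 2Q = 0.7362, giving −¼ ln(0.7362) = 0.076563.
d = 0.265429 + 0.076563 = 0.341992.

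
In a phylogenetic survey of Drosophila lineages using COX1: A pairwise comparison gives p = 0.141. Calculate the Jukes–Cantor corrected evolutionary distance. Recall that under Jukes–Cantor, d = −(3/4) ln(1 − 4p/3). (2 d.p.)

d = −(3/4) ln(1 − 4p/3) = −0.75 ln(1 − 0.188) = −0.75 ln(0.812)
  = −0.75 × (-0.208255) = 0.156191 substitutions/site.

0.16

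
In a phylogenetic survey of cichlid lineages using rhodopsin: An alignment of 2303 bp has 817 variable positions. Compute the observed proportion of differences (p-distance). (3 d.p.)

p = 817/2303 = 0.354754… ≈ 0.355 (to 3 d.p.).

0.355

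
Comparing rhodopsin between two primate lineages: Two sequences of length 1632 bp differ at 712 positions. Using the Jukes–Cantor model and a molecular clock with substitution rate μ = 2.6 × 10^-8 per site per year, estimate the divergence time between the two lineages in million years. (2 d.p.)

12.57

p = 712/1632 ≈ 0.436275.
d = −(3/4) ln(1 − 4p/3) = −0.75 ln(1 − 0.5817) = −0.75 ln(0.4183)
  = −0.75 × (-0.871556) = 0.653667 substitutions/site.
Under a molecular clock d = 2μt, so t = d/(2μ) = 0.653667 / (2 × 2.6 × 10^-8) = 12.57 million years.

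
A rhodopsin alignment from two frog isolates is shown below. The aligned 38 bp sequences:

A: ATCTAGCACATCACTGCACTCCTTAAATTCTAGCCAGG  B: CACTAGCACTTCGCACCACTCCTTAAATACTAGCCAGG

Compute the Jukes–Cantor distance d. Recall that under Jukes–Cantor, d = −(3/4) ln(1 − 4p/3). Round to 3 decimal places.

The sequences differ at 7 of 38 sites (1, 2, 10, 13, 15, 16, 29), so p = 7/38 ≈ 0.184211.
d = −(3/4) ln(1 − 4p/3) = −0.75 ln(1 − 0.245615) = −0.75 ln(0.754385)
  = −0.75 × (-0.281852) = 0.211389 substitutions/site.

0.211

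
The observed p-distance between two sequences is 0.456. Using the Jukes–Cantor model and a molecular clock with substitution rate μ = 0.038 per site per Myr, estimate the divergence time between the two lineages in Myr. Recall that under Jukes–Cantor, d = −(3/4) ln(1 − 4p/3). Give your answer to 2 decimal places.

9.24

d = −(3/4) ln(1 − 4p/3) = −0.75 ln(1 − 0.608) = −0.75 ln(0.392)
  = −0.75 × (-0.936493) = 0.702370 substitutions/site.
Under a molecular clock d = 2μt, so t = d/(2μ) = 0.702370 / (2 × 0.038) = 9.24 Myr.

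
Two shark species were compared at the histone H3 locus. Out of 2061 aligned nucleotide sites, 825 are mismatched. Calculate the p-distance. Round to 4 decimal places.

p = 825/2061 = 0.400291… ≈ 0.4003 (to 4 d.p.).

0.4003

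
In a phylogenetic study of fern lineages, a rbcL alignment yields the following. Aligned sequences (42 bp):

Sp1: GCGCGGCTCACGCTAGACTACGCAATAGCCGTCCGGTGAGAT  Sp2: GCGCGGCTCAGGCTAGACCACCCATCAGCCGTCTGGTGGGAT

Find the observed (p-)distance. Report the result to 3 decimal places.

0.167

The sequences differ at 7 of 42 positions (sites 11, 19, 22, 25, 26, 34, 39).
p = 7/42 = 0.166666… ≈ 0.167 (to 3 d.p.).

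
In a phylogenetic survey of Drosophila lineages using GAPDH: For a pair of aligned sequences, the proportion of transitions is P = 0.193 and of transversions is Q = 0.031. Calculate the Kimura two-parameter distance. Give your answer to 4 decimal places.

Under the Kimura two-parameter model, d = −½ ln(1 − 2P − Q) − ¼ ln(1 − 2Q).
1 − 2P − Q = 0.583, giving −½ ln(0.583) = 0.269784.
1 − 2Q = 0.938, giving −¼ ln(0.938) = 0.016001.
d = 0.269784 + 0.016001 = 0.285785.

0.2858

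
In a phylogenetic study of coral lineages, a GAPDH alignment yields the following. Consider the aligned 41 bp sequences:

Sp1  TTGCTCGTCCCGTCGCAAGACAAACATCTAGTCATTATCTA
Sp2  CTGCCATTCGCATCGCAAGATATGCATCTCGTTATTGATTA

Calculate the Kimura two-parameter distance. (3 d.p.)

Of 41 sites, 8 differences are transitions and 6 are transversions, so P = 8/41 ≈ 0.195122 and Q = 6/41 ≈ 0.146341.
Under the Kimura two-parameter model, d = −½ ln(1 − 2P − Q) − ¼ ln(1 − 2Q).
1 − 2P − Q = 0.463415, giving −½ ln(0.463415) = 0.384566.
1 − 2Q = 0.707318, giving −¼ ln(0.707318) = 0.086569.
d = 0.384566 + 0.086569 = 0.471135.

0.471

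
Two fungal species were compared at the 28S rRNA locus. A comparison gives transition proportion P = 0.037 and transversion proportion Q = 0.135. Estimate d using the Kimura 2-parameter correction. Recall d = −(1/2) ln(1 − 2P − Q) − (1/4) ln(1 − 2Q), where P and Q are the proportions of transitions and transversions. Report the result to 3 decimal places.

Under the Kimura two-parameter model, d = −½ ln(1 − 2P − Q) − ¼ ln(1 − 2Q).
1 − 2P − Q = 0.791, giving −½ ln(0.791) = 0.117229.
1 − 2Q = 0.73, giving −¼ ln(0.73) = 0.078678.
d = 0.117229 + 0.078678 = 0.195907.

0.196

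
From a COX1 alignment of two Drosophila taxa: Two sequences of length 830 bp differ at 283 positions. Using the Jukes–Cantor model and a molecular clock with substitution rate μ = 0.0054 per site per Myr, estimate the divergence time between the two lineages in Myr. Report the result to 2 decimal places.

42.10

p = 283/830 ≈ 0.340964.
d = −(3/4) ln(1 − 4p/3) = −0.75 ln(1 − 0.454619) = −0.75 ln(0.545381)
  = −0.75 × (-0.606271) = 0.454703 substitutions/site.
Under a molecular clock d = 2μt, so t = d/(2μ) = 0.454703 / (2 × 0.0054) = 42.10 Myr.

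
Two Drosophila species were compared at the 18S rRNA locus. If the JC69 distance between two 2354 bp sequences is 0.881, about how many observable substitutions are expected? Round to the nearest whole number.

1220

Invert JC69: p = (3/4)(1 − e^(−4d/3)) = 0.75 × (1 − e^(-1.174667)) = 0.75 × (1 − 0.308922) = 0.518309.
Expected differing sites = pL ≈ 0.518309 × 2354 = 1220.099386 ≈ 1220.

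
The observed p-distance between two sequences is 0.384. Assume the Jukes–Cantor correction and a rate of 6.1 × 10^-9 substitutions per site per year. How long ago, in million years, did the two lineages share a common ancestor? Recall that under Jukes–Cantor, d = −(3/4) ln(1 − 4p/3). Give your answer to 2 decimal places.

d = −(3/4) ln(1 − 4p/3) = −0.75 ln(1 − 0.512) = −0.75 ln(0.488)
  = −0.75 × (-0.717440) = 0.538080 substitutions/site.
Under a molecular clock d = 2μt, so t = d/(2μ) = 0.538080 / (2 × 6.1 × 10^-9) = 44.10 million years.

44.10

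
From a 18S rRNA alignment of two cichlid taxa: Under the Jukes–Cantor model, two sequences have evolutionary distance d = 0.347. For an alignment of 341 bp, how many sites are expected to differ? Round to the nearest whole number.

Invert JC69: p = (3/4)(1 − e^(−4d/3)) = 0.75 × (1 − e^(-0.462667)) = 0.75 × (1 − 0.629602) = 0.277799.
Expected differing sites = pL ≈ 0.277799 × 341 = 94.729459 ≈ 95.

95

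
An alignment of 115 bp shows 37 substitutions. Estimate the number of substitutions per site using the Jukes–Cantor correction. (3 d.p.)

0.420

p = 37/115 ≈ 0.321739.
d = −(3/4) ln(1 − 4p/3) = −0.75 ln(1 − 0.428985) = −0.75 ln(0.571015)
  = −0.75 × (-0.560340) = 0.420255 substitutions/site.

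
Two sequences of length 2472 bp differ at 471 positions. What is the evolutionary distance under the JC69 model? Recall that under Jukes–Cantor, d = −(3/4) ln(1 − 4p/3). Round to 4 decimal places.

0.2198

p = 471/2472 ≈ 0.190534.
d = −(3/4) ln(1 − 4p/3) = −0.75 ln(1 − 0.254045) = −0.75 ln(0.745955)
  = −0.75 × (-0.293090) = 0.219818 substitutions/site.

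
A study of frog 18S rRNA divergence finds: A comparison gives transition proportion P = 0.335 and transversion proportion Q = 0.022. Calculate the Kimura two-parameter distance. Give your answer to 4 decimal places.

Under the Kimura two-parameter model, d = −½ ln(1 − 2P − Q) − ¼ ln(1 − 2Q).
1 − 2P − Q = 0.308, giving −½ ln(0.308) = 0.588828.
1 − 2Q = 0.956, giving −¼ ln(0.956) = 0.011249.
d = 0.588828 + 0.011249 = 0.600077.

0.6001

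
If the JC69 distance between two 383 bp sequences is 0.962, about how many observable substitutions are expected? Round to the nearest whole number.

Invert JC69: p = (3/4)(1 − e^(−4d/3)) = 0.75 × (1 − e^(-1.282667)) = 0.75 × (1 − 0.277297) = 0.542027.
Expected differing sites = pL ≈ 0.542027 × 383 = 207.596341 ≈ 208.

208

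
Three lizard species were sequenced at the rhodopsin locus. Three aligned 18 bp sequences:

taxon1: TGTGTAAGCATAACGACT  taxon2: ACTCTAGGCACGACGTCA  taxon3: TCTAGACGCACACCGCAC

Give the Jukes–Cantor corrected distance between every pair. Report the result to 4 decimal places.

taxon1–taxon2: 8/18 sites differ → p ≈ 0.444444, d = −0.75 ln(1 − 0.592592) = 0.673455 ≈ 0.6735.
taxon1–taxon3: 9/18 sites differ → p = 0.5, d = −0.75 ln(1 − 0.666667) = 0.823960 ≈ 0.8240.
taxon2–taxon3: 9/18 sites differ → p = 0.5, d = −0.75 ln(1 − 0.666667) = 0.823960 ≈ 0.8240.

d(taxon1,taxon2) = 0.6735, d(taxon1,taxon3) = 0.8240, d(taxon2,taxon3) = 0.8240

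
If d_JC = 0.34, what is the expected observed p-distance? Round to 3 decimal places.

0.273

p = (3/4)(1 − e^(−4d/3)) = 0.75 × (1 − e^(-0.453333)) = 0.75 × (1 − 0.635506) = 0.273371.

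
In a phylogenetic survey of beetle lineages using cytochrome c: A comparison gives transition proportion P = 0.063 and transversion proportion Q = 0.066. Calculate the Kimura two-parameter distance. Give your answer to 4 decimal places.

Under the Kimura two-parameter model, d = −½ ln(1 − 2P − Q) − ¼ ln(1 − 2Q).
1 − 2P − Q = 0.808, giving −½ ln(0.808) = 0.106597.
1 − 2Q = 0.868, giving −¼ ln(0.868) = 0.035391.
d = 0.106597 + 0.035391 = 0.141988.

0.1420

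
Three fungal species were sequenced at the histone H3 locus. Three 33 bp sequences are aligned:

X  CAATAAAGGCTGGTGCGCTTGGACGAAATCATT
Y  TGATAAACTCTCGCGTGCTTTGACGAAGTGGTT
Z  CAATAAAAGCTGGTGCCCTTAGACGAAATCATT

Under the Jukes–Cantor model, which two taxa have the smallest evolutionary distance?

X and Z

X–Y: 11/33 differ, p = 0.333, d = 0.441.
X–Z: 3/33 differ, p = 0.091, d = 0.097.
Y–Z: 12/33 differ, p = 0.364, d = 0.497.
The smallest distance is between X and Z.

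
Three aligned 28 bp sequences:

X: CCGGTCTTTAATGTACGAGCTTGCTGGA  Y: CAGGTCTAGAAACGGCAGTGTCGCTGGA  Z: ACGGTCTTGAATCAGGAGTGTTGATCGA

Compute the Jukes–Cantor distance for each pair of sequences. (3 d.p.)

X–Y: 12/28 sites differ → p ≈ 0.428571, d = −0.75 ln(1 − 0.571428) = 0.635472 ≈ 0.635.
X–Z: 12/28 sites differ → p ≈ 0.428571, d = −0.75 ln(1 − 0.571428) = 0.635472 ≈ 0.635.
Y–Z: 9/28 sites differ → p ≈ 0.321429, d = −0.75 ln(1 − 0.428572) = 0.419713 ≈ 0.420.

d(X,Y) = 0.635, d(X,Z) = 0.635, d(Y,Z) = 0.420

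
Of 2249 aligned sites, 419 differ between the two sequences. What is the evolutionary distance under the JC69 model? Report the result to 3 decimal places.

0.214

p = 419/2249 ≈ 0.186305.
d = −(3/4) ln(1 − 4p/3) = −0.75 ln(1 − 0.248407) = −0.75 ln(0.751593)
  = −0.75 × (-0.285560) = 0.214170 substitutions/site.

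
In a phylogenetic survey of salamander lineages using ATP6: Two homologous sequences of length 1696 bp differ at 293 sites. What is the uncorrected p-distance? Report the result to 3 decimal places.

0.173

p = 293/1696 = 0.172759… ≈ 0.173 (to 3 d.p.).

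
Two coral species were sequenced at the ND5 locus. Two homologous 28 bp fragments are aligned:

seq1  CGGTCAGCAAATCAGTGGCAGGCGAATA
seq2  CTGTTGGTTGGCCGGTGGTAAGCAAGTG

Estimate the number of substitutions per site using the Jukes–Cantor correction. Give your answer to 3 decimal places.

The sequences differ at 14 of 28 sites, so p = 14/28 = 0.5.
d = −(3/4) ln(1 − 4p/3) = −0.75 ln(1 − 0.666667) = −0.75 ln(0.333333)
  = −0.75 × (-1.098613) = 0.823960 substitutions/site.

0.824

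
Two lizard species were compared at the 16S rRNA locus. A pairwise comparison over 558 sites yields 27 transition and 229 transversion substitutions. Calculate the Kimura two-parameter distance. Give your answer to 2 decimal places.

P = 27/558 ≈ 0.048387 and Q = 229/558 ≈ 0.410394.
Under the Kimura two-parameter model, d = −½ ln(1 − 2P − Q) − ¼ ln(1 − 2Q).
1 − 2P − Q = 0.492832, giving −½ ln(0.492832) = 0.353793.
1 − 2Q = 0.179212, giving −¼ ln(0.179212) = 0.429796.
d = 0.353793 + 0.429796 = 0.783589.

0.78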